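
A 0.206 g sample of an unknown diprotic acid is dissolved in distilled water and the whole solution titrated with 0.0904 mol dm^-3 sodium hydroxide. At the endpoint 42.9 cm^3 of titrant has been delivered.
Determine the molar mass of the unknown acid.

106 g/mol

n(NaOH) = 0.0429 L × 0.0904 mol/L = 3.88 × 10^-3 mol
From the 1:2 ratio, n(H2A) = 1/2 × 3.88 × 10^-3 = 1.94 × 10^-3 mol
M = m / n = 0.206 g / 1.94 × 10^-3 mol = 106 g/mol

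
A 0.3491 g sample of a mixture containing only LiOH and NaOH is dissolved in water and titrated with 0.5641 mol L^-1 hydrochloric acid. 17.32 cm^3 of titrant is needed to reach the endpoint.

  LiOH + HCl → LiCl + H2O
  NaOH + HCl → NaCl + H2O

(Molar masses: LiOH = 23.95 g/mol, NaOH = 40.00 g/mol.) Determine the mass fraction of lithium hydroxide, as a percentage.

17.83 %

n(HCl) = 0.01732 × 0.5641 = 9.770 × 10^-3 mol
Let x = n(LiOH), y = n(NaOH).
Titrant: 1x + 1y = 9.770 × 10^-3;  mass: 23.95x + 40.00y = 0.3491
Solving, x = 2.599 × 10^-3 mol, y = 7.172 × 10^-3 mol
mass of LiOH = 2.599 × 10^-3 × 23.95 = 0.06224 g
% LiOH = 0.06224 / 0.3491 × 100 = 17.83 %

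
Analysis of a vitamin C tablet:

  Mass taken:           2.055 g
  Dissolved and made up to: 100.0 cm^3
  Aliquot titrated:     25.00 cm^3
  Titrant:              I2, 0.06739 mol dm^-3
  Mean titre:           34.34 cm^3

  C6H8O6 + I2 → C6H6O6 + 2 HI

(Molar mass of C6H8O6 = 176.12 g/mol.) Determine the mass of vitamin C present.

n(I2) per titration = 0.03434 × 0.06739 = 2.314 × 10^-3 mol
n(C6H8O6) in each aliquot = 2.314 × 10^-3 mol (1:1 ratio)
n(C6H8O6) in the whole flask = 2.314 × 10^-3 × 100.0/25.00 = 9.257 × 10^-3 mol
mass of C6H8O6 = 9.257 × 10^-3 × 176.12 = 1.630 g

1.630 g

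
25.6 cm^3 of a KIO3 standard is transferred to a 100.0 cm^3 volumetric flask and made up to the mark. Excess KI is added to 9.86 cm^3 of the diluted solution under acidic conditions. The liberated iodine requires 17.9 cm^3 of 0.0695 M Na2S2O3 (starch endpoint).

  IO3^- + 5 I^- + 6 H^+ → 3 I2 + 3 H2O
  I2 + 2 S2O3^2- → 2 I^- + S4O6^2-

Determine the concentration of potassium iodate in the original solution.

0.0821 M

n(S2O3^2-) = 0.0179 × 0.0695 = 1.24 × 10^-3 mol
n(I2) = n(S2O3^2-)/2 = 6.22 × 10^-4 mol
From the 1:3 ratio, n(IO3^-) in the aliquot = 1/3 × 6.22 × 10^-4 = 2.07 × 10^-4 mol
[IO3^-]_dilute = 2.07 × 10^-4 / 0.00986 = 0.0210 mol/L
[IO3^-]_original = 0.0210 × 100.0/25.6 = 0.0821 mol/L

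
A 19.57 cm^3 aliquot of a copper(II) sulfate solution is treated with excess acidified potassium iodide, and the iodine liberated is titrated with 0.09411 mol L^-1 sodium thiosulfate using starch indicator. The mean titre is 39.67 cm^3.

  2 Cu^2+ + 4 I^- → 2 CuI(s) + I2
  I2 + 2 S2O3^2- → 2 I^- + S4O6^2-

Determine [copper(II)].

n(S2O3^2-) = 0.03967 × 0.09411 = 3.733 × 10^-3 mol
n(I2) = n(S2O3^2-)/2 = 1.867 × 10^-3 mol
From the 2:1 ratio, n(Cu2+) in the aliquot = 2/1 × 1.867 × 10^-3 = 3.733 × 10^-3 mol
[Cu2+] = 3.733 × 10^-3 / 0.01957 = 0.1908 mol/L

0.1908 mol/L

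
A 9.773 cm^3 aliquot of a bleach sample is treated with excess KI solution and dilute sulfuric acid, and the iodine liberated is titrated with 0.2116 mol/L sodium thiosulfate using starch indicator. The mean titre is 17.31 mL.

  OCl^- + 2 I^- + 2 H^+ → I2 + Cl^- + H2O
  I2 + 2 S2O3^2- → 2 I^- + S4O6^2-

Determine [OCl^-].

n(S2O3^2-) = 0.01731 × 0.2116 = 3.663 × 10^-3 mol
n(I2) = n(S2O3^2-)/2 = 1.831 × 10^-3 mol
n(OCl^-) in the aliquot = 1.831 × 10^-3 mol (1:1 ratio)
[OCl^-] = 1.831 × 10^-3 / 0.009773 = 0.1874 mol/L

0.1874 mol/L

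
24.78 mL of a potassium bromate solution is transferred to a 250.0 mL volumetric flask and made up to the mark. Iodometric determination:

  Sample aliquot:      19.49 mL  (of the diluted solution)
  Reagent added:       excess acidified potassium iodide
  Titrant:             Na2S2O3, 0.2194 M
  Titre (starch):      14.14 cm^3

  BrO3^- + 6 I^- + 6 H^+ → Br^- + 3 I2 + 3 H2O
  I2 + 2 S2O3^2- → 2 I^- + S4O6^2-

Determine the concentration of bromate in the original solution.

0.2676 M

n(S2O3^2-) = 0.01414 × 0.2194 = 3.102 × 10^-3 mol
n(I2) = n(S2O3^2-)/2 = 1.551 × 10^-3 mol
From the 1:3 ratio, n(BrO3^-) in the aliquot = 1/3 × 1.551 × 10^-3 = 5.171 × 10^-4 mol
[BrO3^-]_dilute = 5.171 × 10^-4 / 0.01949 = 0.02653 mol/L
[BrO3^-]_original = 0.02653 × 250.0/24.78 = 0.2676 mol/L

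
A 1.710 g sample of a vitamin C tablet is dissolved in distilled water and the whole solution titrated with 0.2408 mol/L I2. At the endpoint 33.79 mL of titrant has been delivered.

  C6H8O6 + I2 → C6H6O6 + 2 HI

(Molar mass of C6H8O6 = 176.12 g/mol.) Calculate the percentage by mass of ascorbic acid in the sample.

83.80 %

n(I2) = 0.03379 L × 0.2408 mol/L = 8.137 × 10^-3 mol
n(C6H8O6) = 8.137 × 10^-3 mol (1:1 ratio)
mass of C6H8O6 = 8.137 × 10^-3 × 176.12 g/mol = 1.433 g
% C6H8O6 = 1.433 / 1.710 × 100 = 83.80 %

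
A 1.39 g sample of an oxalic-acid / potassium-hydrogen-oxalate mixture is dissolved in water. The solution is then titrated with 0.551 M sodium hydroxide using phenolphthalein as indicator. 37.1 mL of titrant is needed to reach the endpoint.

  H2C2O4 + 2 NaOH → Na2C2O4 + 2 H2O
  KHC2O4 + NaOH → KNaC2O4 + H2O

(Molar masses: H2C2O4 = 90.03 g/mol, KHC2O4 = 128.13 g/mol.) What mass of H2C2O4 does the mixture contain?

0.666 g

n(NaOH) = 0.0371 × 0.551 = 0.0204 mol
Let x = n(H2C2O4), y = n(KHC2O4).
Titrant: 2x + 1y = 0.0204;  mass: 90.03x + 128.13y = 1.39
Solving, x = 7.39 × 10^-3 mol, y = 5.65 × 10^-3 mol
mass of H2C2O4 = 7.39 × 10^-3 × 90.03 = 0.666 g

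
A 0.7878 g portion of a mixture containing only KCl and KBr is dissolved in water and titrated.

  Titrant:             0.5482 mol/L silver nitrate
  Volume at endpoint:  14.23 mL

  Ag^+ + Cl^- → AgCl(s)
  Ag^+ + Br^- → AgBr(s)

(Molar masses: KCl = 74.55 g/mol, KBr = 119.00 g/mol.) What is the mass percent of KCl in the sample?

29.91 %

n(AgNO3) = 0.01423 × 0.5482 = 7.801 × 10^-3 mol
Let x = n(KCl), y = n(KBr).
Titrant: 1x + 1y = 7.801 × 10^-3;  mass: 74.55x + 119.00y = 0.7878
Solving, x = 3.161 × 10^-3 mol, y = 4.640 × 10^-3 mol
mass of KCl = 3.161 × 10^-3 × 74.55 = 0.2357 g
% KCl = 0.2357 / 0.7878 × 100 = 29.91 %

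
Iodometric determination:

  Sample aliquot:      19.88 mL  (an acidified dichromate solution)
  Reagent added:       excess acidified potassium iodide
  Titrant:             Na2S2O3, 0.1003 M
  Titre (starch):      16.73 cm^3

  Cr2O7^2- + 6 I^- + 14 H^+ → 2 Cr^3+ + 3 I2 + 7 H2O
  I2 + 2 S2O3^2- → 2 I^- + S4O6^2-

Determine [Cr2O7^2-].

n(S2O3^2-) = 0.01673 × 0.1003 = 1.678 × 10^-3 mol
n(I2) = n(S2O3^2-)/2 = 8.390 × 10^-4 mol
From the 1:3 ratio, n(Cr2O7^2-) in the aliquot = 1/3 × 8.390 × 10^-4 = 2.797 × 10^-4 mol
[Cr2O7^2-] = 2.797 × 10^-4 / 0.01988 = 0.01407 mol/L

0.01407 M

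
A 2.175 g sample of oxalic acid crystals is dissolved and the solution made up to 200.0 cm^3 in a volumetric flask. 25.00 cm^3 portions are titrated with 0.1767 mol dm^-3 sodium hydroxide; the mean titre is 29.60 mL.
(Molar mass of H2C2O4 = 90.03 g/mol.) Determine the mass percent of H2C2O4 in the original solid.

86.60 %

H2C2O4 + 2 NaOH → Na2C2O4 + 2 H2O
n(NaOH) per titration = 0.02960 × 0.1767 = 5.230 × 10^-3 mol
From the 1:2 ratio, n(H2C2O4) in each aliquot = 1/2 × 5.230 × 10^-3 = 2.615 × 10^-3 mol
n(H2C2O4) in the whole flask = 2.615 × 10^-3 × 200.0/25.00 = 0.02092 mol
mass of H2C2O4 = 0.02092 × 90.03 = 1.884 g
% H2C2O4 = 1.884 / 2.175 × 100 = 86.60 %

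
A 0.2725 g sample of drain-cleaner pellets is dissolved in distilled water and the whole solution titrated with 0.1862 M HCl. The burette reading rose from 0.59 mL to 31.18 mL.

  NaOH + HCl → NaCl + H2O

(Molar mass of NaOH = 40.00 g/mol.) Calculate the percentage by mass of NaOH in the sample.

83.61 %

n(HCl) = 0.03059 L × 0.1862 mol/L = 5.696 × 10^-3 mol
n(NaOH) = 5.696 × 10^-3 mol (1:1 ratio)
mass of NaOH = 5.696 × 10^-3 × 40.00 g/mol = 0.2278 g
% NaOH = 0.2278 / 0.2725 × 100 = 83.61 %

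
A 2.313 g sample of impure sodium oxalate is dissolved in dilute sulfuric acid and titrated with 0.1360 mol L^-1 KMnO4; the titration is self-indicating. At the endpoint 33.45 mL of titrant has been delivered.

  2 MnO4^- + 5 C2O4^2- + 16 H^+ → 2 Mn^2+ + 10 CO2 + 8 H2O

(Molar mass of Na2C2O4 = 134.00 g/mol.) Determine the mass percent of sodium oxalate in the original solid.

n(KMnO4) = 0.03345 L × 0.1360 mol/L = 4.549 × 10^-3 mol
From the 5:2 ratio, n(Na2C2O4) = 5/2 × 4.549 × 10^-3 = 0.01137 mol
mass of Na2C2O4 = 0.01137 × 134.00 g/mol = 1.524 g
% Na2C2O4 = 1.524 / 2.313 × 100 = 65.89 %

65.89 %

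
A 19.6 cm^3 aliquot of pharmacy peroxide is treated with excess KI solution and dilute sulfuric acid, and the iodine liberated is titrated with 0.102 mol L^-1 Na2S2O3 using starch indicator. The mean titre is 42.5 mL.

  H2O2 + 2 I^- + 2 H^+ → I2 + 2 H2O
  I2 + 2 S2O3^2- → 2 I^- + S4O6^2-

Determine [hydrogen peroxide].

0.111 mol/L

n(S2O3^2-) = 0.0425 × 0.102 = 4.33 × 10^-3 mol
n(I2) = n(S2O3^2-)/2 = 2.17 × 10^-3 mol
n(H2O2) in the aliquot = 2.17 × 10^-3 mol (1:1 ratio)
[H2O2] = 2.17 × 10^-3 / 0.0196 = 0.111 mol/L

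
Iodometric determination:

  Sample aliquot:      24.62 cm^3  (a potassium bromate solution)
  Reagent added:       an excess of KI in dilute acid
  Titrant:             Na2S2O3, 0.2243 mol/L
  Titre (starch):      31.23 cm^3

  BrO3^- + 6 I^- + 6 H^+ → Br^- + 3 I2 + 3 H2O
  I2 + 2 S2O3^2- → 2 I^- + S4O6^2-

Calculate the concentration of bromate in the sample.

0.04742 mol/L

n(S2O3^2-) = 0.03123 × 0.2243 = 7.005 × 10^-3 mol
n(I2) = n(S2O3^2-)/2 = 3.502 × 10^-3 mol
From the 1:3 ratio, n(BrO3^-) in the aliquot = 1/3 × 3.502 × 10^-3 = 1.167 × 10^-3 mol
[BrO3^-] = 1.167 × 10^-3 / 0.02462 = 0.04742 mol/L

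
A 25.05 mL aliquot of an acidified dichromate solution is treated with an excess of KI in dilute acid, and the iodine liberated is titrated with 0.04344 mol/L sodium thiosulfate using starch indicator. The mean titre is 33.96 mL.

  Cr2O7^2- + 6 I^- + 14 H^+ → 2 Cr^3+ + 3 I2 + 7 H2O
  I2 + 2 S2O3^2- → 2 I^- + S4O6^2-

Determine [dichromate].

0.009815 mol/L

n(S2O3^2-) = 0.03396 × 0.04344 = 1.475 × 10^-3 mol
n(I2) = n(S2O3^2-)/2 = 7.376 × 10^-4 mol
From the 1:3 ratio, n(Cr2O7^2-) in the aliquot = 1/3 × 7.376 × 10^-4 = 2.459 × 10^-4 mol
[Cr2O7^2-] = 2.459 × 10^-4 / 0.02505 = 0.009815 mol/L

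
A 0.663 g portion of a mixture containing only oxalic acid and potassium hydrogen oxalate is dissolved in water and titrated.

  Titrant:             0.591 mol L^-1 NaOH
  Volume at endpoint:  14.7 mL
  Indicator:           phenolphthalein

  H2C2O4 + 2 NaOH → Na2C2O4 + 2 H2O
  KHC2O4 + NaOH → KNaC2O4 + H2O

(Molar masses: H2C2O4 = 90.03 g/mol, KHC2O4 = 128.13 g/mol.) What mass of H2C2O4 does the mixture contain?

n(NaOH) = 0.0147 × 0.591 = 8.69 × 10^-3 mol
Let x = n(H2C2O4), y = n(KHC2O4).
Titrant: 2x + 1y = 8.69 × 10^-3;  mass: 90.03x + 128.13y = 0.663
Solving, x = 2.71 × 10^-3 mol, y = 3.27 × 10^-3 mol
mass of H2C2O4 = 2.71 × 10^-3 × 90.03 = 0.244 g

0.244 g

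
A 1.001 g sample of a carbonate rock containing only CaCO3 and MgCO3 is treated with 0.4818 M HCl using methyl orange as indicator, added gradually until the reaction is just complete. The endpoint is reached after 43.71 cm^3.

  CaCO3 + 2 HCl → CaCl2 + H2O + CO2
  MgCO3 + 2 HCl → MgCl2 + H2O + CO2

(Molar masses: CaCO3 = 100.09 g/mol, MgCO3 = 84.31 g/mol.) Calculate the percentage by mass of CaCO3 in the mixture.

n(HCl) = 0.04371 × 0.4818 = 0.02106 mol
Let x = n(CaCO3), y = n(MgCO3).
Titrant: 2x + 2y = 0.02106;  mass: 100.09x + 84.31y = 1.001
Solving, x = 7.176 × 10^-3 mol, y = 3.354 × 10^-3 mol
mass of CaCO3 = 7.176 × 10^-3 × 100.09 = 0.7182 g
% CaCO3 = 0.7182 / 1.001 × 100 = 71.75 %

71.75 %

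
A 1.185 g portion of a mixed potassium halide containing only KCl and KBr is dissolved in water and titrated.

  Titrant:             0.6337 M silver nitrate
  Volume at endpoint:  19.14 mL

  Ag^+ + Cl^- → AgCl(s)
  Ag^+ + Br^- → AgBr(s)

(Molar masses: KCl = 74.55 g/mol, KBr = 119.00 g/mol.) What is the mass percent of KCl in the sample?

36.57 %

n(AgNO3) = 0.01914 × 0.6337 = 0.01213 mol
Let x = n(KCl), y = n(KBr).
Titrant: 1x + 1y = 0.01213;  mass: 74.55x + 119.00y = 1.185
Solving, x = 5.812 × 10^-3 mol, y = 6.317 × 10^-3 mol
mass of KCl = 5.812 × 10^-3 × 74.55 = 0.4333 g
% KCl = 0.4333 / 1.185 × 100 = 36.57 %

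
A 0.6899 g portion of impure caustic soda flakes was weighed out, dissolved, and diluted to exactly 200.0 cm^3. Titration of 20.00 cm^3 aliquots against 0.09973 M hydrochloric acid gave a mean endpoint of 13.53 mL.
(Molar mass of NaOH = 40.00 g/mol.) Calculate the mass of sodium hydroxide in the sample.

0.5397 g

NaOH + HCl → NaCl + H2O
n(HCl) per titration = 0.01353 × 0.09973 = 1.349 × 10^-3 mol
n(NaOH) in each aliquot = 1.349 × 10^-3 mol (1:1 ratio)
n(NaOH) in the whole flask = 1.349 × 10^-3 × 200.0/20.00 = 0.01349 mol
mass of NaOH = 0.01349 × 40.00 = 0.5397 g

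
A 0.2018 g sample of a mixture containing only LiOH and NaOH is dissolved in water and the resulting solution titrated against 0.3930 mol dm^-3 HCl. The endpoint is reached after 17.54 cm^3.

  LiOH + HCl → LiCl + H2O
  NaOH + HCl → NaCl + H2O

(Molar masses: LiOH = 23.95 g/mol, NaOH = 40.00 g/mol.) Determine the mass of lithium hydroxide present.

n(HCl) = 0.01754 × 0.3930 = 6.893 × 10^-3 mol
Let x = n(LiOH), y = n(NaOH).
Titrant: 1x + 1y = 6.893 × 10^-3;  mass: 23.95x + 40.00y = 0.2018
Solving, x = 4.606 × 10^-3 mol, y = 2.287 × 10^-3 mol
mass of LiOH = 4.606 × 10^-3 × 23.95 = 0.1103 g

0.1103 g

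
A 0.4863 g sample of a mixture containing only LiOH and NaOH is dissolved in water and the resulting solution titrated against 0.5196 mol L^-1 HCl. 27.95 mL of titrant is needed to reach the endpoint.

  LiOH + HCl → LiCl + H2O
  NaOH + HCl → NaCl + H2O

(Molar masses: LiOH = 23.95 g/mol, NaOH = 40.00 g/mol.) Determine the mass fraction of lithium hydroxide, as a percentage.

n(HCl) = 0.02795 × 0.5196 = 0.01452 mol
Let x = n(LiOH), y = n(NaOH).
Titrant: 1x + 1y = 0.01452;  mass: 23.95x + 40.00y = 0.4863
Solving, x = 5.895 × 10^-3 mol, y = 8.628 × 10^-3 mol
mass of LiOH = 5.895 × 10^-3 × 23.95 = 0.1412 g
% LiOH = 0.1412 / 0.4863 × 100 = 29.03 %

29.03 %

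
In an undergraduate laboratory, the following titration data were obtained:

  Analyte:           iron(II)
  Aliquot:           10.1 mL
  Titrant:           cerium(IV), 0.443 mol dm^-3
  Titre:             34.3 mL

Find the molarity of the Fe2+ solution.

Ce^4+ + Fe^2+ → Ce^3+ + Fe^3+
n(Ce4+) = 0.0343 L × 0.443 mol/L = 0.0152 mol
n(Fe2+) = 0.0152 mol (1:1 mole ratio)
[Fe2+] = 0.0152 mol / 0.0101 L = 1.50 mol/L

1.50 mol/L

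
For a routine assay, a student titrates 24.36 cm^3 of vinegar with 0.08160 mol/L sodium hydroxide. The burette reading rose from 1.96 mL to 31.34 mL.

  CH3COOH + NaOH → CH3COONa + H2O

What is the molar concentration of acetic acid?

0.09842 mol/L

n(NaOH) = 0.02938 L × 0.08160 mol/L = 2.397 × 10^-3 mol
n(CH3COOH) = 2.397 × 10^-3 mol (1:1 mole ratio)
[CH3COOH] = 2.397 × 10^-3 mol / 0.02436 L = 0.09842 mol/L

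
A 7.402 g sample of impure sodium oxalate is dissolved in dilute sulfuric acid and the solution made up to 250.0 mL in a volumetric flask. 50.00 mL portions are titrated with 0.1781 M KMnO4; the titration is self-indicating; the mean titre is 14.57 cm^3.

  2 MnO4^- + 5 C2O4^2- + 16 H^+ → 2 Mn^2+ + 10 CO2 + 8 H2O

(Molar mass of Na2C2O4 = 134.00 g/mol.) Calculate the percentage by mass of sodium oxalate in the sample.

n(KMnO4) per titration = 0.01457 × 0.1781 = 2.595 × 10^-3 mol
From the 5:2 ratio, n(Na2C2O4) in each aliquot = 5/2 × 2.595 × 10^-3 = 6.487 × 10^-3 mol
n(Na2C2O4) in the whole flask = 6.487 × 10^-3 × 250.0/50.00 = 0.03244 mol
mass of Na2C2O4 = 0.03244 × 134.00 = 4.346 g
% Na2C2O4 = 4.346 / 7.402 × 100 = 58.72 %

58.72 %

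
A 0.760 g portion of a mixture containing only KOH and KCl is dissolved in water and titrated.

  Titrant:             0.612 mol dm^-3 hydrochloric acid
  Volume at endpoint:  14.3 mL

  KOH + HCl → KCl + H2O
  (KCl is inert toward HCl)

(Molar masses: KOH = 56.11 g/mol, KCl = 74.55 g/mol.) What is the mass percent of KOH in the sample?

64.6 %

n(HCl) = 0.0143 × 0.612 = 8.75 × 10^-3 mol
Let x = n(KOH), y = n(KCl).
Titrant: 1x = 8.75 × 10^-3;  mass: 56.11x + 74.55y = 0.760
Solving, x = 8.75 × 10^-3 mol, y = 3.61 × 10^-3 mol
mass of KOH = 8.75 × 10^-3 × 56.11 = 0.491 g
% KOH = 0.491 / 0.760 × 100 = 64.6 %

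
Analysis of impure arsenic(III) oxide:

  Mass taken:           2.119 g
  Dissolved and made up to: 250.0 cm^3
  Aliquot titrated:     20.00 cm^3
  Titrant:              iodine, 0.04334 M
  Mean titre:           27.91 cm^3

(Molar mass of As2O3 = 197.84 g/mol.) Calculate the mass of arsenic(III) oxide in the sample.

1.496 g

As2O3 + 2 I2 + 2 H2O → As2O5 + 4 HI
n(I2) per titration = 0.02791 × 0.04334 = 1.210 × 10^-3 mol
From the 1:2 ratio, n(As2O3) in each aliquot = 1/2 × 1.210 × 10^-3 = 6.048 × 10^-4 mol
n(As2O3) in the whole flask = 6.048 × 10^-4 × 250.0/20.00 = 7.560 × 10^-3 mol
mass of As2O3 = 7.560 × 10^-3 × 197.84 = 1.496 g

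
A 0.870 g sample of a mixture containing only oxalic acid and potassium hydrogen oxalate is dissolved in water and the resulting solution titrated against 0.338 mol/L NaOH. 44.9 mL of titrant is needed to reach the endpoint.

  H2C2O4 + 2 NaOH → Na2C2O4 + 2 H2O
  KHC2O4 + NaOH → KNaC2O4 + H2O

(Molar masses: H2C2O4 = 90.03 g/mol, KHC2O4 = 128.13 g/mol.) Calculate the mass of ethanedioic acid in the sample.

0.582 g

n(NaOH) = 0.0449 × 0.338 = 0.0152 mol
Let x = n(H2C2O4), y = n(KHC2O4).
Titrant: 2x + 1y = 0.0152;  mass: 90.03x + 128.13y = 0.870
Solving, x = 6.46 × 10^-3 mol, y = 2.25 × 10^-3 mol
mass of H2C2O4 = 6.46 × 10^-3 × 90.03 = 0.582 g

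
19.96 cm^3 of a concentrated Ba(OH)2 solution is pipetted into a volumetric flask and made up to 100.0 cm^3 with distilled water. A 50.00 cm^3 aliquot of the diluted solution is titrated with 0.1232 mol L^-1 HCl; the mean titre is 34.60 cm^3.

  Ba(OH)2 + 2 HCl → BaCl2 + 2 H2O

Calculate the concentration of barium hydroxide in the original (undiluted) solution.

n(HCl) = 0.03460 × 0.1232 = 4.263 × 10^-3 mol
From the 1:2 ratio, n(Ba(OH)2) in the aliquot = 1/2 × 4.263 × 10^-3 = 2.131 × 10^-3 mol
[Ba(OH)2]_dilute = 2.131 × 10^-3 / 0.05000 = 0.04263 mol/L
Dilution factor = 100.0 / 19.96 = 5.010
[Ba(OH)2]_stock = 0.04263 × 5.010 = 0.2136 mol/L

0.2136 mol/L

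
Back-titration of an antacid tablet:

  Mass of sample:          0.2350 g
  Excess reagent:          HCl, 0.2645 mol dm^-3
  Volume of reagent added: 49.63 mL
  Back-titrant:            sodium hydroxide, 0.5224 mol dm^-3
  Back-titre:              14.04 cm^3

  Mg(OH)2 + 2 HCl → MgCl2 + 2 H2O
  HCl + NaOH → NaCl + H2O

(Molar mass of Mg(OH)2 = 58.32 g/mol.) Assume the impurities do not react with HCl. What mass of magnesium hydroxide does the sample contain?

n(HCl) added = 0.04963 × 0.2645 = 0.01313 mol
n(NaOH) used in back-titration = 0.01404 × 0.5224 = 7.334 × 10^-3 mol
n(HCl) left over = 7.334 × 10^-3 mol (1:1 ratio)
n(HCl) consumed by analyte = 0.01313 − 7.334 × 10^-3 = 5.793 × 10^-3 mol
From the 1:2 ratio, n(Mg(OH)2) = 1/2 × 5.793 × 10^-3 = 2.896 × 10^-3 mol
mass of Mg(OH)2 = 2.896 × 10^-3 × 58.32 = 0.1689 g

0.1689 g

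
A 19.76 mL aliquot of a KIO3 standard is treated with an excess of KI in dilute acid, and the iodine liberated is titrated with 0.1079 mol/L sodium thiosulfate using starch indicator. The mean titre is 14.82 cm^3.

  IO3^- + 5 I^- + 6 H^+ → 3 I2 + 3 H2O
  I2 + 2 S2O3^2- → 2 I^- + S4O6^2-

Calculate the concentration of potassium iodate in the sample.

n(S2O3^2-) = 0.01482 × 0.1079 = 1.599 × 10^-3 mol
n(I2) = n(S2O3^2-)/2 = 7.995 × 10^-4 mol
From the 1:3 ratio, n(IO3^-) in the aliquot = 1/3 × 7.995 × 10^-4 = 2.665 × 10^-4 mol
[IO3^-] = 2.665 × 10^-4 / 0.01976 = 0.01349 mol/L

0.01349 mol/L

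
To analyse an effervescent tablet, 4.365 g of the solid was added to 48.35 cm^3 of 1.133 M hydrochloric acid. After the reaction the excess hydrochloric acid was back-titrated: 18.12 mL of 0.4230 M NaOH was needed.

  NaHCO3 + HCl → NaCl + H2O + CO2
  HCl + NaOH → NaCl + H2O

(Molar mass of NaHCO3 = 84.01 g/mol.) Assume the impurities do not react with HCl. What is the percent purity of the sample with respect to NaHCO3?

90.68 %

n(HCl) added = 0.04835 × 1.133 = 0.05478 mol
n(NaOH) used in back-titration = 0.01812 × 0.4230 = 7.665 × 10^-3 mol
n(HCl) left over = 7.665 × 10^-3 mol (1:1 ratio)
n(HCl) consumed by analyte = 0.05478 − 7.665 × 10^-3 = 0.04712 mol
n(NaHCO3) = 0.04712 mol (1:1 ratio)
mass of NaHCO3 = 0.04712 × 84.01 = 3.958 g
% NaHCO3 = 3.958 / 4.365 × 100 = 90.68 %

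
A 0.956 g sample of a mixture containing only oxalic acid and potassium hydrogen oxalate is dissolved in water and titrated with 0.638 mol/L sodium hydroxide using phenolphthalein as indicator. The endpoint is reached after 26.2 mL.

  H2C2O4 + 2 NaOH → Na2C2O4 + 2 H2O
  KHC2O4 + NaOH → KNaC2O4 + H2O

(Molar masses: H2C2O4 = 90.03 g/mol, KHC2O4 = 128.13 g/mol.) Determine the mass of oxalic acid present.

n(NaOH) = 0.0262 × 0.638 = 0.0167 mol
Let x = n(H2C2O4), y = n(KHC2O4).
Titrant: 2x + 1y = 0.0167;  mass: 90.03x + 128.13y = 0.956
Solving, x = 7.13 × 10^-3 mol, y = 2.45 × 10^-3 mol
mass of H2C2O4 = 7.13 × 10^-3 × 90.03 = 0.642 g

0.642 g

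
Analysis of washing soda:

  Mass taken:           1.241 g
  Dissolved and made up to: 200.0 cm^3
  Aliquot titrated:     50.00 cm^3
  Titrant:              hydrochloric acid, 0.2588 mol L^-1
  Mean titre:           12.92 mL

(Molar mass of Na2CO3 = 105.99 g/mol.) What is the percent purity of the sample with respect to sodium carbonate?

Na2CO3 + 2 HCl → 2 NaCl + H2O + CO2
n(HCl) per titration = 0.01292 × 0.2588 = 3.344 × 10^-3 mol
From the 1:2 ratio, n(Na2CO3) in each aliquot = 1/2 × 3.344 × 10^-3 = 1.672 × 10^-3 mol
n(Na2CO3) in the whole flask = 1.672 × 10^-3 × 200.0/50.00 = 6.687 × 10^-3 mol
mass of Na2CO3 = 6.687 × 10^-3 × 105.99 = 0.7088 g
% Na2CO3 = 0.7088 / 1.241 × 100 = 57.11 %

57.11 %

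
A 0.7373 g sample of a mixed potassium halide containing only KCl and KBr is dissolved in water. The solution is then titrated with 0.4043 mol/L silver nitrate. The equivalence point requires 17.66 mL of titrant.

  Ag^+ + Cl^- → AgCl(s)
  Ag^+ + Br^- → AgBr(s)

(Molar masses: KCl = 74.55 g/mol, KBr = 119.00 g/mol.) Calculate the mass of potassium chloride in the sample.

0.1884 g

n(AgNO3) = 0.01766 × 0.4043 = 7.140 × 10^-3 mol
Let x = n(KCl), y = n(KBr).
Titrant: 1x + 1y = 7.140 × 10^-3;  mass: 74.55x + 119.00y = 0.7373
Solving, x = 2.528 × 10^-3 mol, y = 4.612 × 10^-3 mol
mass of KCl = 2.528 × 10^-3 × 74.55 = 0.1884 g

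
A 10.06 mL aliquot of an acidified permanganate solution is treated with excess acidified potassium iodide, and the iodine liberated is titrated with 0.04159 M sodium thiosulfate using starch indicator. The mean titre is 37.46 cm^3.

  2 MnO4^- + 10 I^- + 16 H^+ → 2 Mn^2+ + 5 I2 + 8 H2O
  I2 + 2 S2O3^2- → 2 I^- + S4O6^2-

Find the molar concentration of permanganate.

0.03097 M

n(S2O3^2-) = 0.03746 × 0.04159 = 1.558 × 10^-3 mol
n(I2) = n(S2O3^2-)/2 = 7.790 × 10^-4 mol
From the 2:5 ratio, n(MnO4^-) in the aliquot = 2/5 × 7.790 × 10^-4 = 3.116 × 10^-4 mol
[MnO4^-] = 3.116 × 10^-4 / 0.01006 = 0.03097 mol/L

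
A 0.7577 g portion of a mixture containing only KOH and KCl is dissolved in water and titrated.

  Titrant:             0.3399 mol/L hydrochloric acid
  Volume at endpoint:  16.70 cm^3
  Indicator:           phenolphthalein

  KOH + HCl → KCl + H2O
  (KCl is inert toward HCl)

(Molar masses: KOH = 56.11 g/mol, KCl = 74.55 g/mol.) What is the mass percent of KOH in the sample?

n(HCl) = 0.01670 × 0.3399 = 5.676 × 10^-3 mol
Let x = n(KOH), y = n(KCl).
Titrant: 1x = 5.676 × 10^-3;  mass: 56.11x + 74.55y = 0.7577
Solving, x = 5.676 × 10^-3 mol, y = 5.891 × 10^-3 mol
mass of KOH = 5.676 × 10^-3 × 56.11 = 0.3185 g
% KOH = 0.3185 / 0.7577 × 100 = 42.03 %

42.03 %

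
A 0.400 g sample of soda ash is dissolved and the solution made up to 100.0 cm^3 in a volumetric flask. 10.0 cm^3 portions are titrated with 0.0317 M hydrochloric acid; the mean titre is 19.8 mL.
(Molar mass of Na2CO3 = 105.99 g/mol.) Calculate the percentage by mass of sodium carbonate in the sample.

Na2CO3 + 2 HCl → 2 NaCl + H2O + CO2
n(HCl) per titration = 0.0198 × 0.0317 = 6.28 × 10^-4 mol
From the 1:2 ratio, n(Na2CO3) in each aliquot = 1/2 × 6.28 × 10^-4 = 3.14 × 10^-4 mol
n(Na2CO3) in the whole flask = 3.14 × 10^-4 × 100.0/10.0 = 3.14 × 10^-3 mol
mass of Na2CO3 = 3.14 × 10^-3 × 105.99 = 0.333 g
% Na2CO3 = 0.333 / 0.400 × 100 = 83.2 %

83.2 %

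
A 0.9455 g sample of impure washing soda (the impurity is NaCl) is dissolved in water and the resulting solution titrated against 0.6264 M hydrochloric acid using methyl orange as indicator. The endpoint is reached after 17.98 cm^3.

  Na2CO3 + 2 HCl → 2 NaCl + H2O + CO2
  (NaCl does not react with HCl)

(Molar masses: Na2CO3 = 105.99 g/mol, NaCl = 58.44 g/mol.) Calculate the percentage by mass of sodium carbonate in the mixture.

63.13 %

n(HCl) = 0.01798 × 0.6264 = 0.01126 mol
Let x = n(Na2CO3), y = n(NaCl).
Titrant: 2x = 0.01126;  mass: 105.99x + 58.44y = 0.9455
Solving, x = 5.631 × 10^-3 mol, y = 5.966 × 10^-3 mol
mass of Na2CO3 = 5.631 × 10^-3 × 105.99 = 0.5969 g
% Na2CO3 = 0.5969 / 0.9455 × 100 = 63.13 %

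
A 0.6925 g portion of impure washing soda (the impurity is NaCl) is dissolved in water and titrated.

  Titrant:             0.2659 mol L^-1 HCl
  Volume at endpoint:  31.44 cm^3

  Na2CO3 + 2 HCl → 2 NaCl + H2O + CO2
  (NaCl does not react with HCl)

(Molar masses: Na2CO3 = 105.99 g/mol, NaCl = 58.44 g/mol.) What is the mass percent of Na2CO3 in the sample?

n(HCl) = 0.03144 × 0.2659 = 8.360 × 10^-3 mol
Let x = n(Na2CO3), y = n(NaCl).
Titrant: 2x = 8.360 × 10^-3;  mass: 105.99x + 58.44y = 0.6925
Solving, x = 4.180 × 10^-3 mol, y = 4.269 × 10^-3 mol
mass of Na2CO3 = 4.180 × 10^-3 × 105.99 = 0.4430 g
% Na2CO3 = 0.4430 / 0.6925 × 100 = 63.98 %

63.98 %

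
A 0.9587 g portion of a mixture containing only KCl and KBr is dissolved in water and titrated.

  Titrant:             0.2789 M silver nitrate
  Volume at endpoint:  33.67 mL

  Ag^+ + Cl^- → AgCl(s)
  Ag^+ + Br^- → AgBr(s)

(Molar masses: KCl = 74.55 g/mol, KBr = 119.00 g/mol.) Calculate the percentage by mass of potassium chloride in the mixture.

27.78 %

n(AgNO3) = 0.03367 × 0.2789 = 9.391 × 10^-3 mol
Let x = n(KCl), y = n(KBr).
Titrant: 1x + 1y = 9.391 × 10^-3;  mass: 74.55x + 119.00y = 0.9587
Solving, x = 3.572 × 10^-3 mol, y = 5.819 × 10^-3 mol
mass of KCl = 3.572 × 10^-3 × 74.55 = 0.2663 g
% KCl = 0.2663 / 0.9587 × 100 = 27.78 %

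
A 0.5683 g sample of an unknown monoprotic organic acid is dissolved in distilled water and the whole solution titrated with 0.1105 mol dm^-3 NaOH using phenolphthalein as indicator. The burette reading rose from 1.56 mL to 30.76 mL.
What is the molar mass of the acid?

n(NaOH) = 0.02920 L × 0.1105 mol/L = 3.227 × 10^-3 mol
n(HA) = 3.227 × 10^-3 mol (1:1 ratio)
M = m / n = 0.5683 g / 3.227 × 10^-3 mol = 176.1 g/mol

176.1 g/mol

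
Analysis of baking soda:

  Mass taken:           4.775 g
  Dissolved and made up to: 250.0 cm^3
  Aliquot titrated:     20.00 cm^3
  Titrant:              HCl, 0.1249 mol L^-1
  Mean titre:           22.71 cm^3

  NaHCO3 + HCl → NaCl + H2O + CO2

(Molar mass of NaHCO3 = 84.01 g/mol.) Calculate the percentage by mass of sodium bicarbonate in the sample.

62.38 %

n(HCl) per titration = 0.02271 × 0.1249 = 2.836 × 10^-3 mol
n(NaHCO3) in each aliquot = 2.836 × 10^-3 mol (1:1 ratio)
n(NaHCO3) in the whole flask = 2.836 × 10^-3 × 250.0/20.00 = 0.03546 mol
mass of NaHCO3 = 0.03546 × 84.01 = 2.979 g
% NaHCO3 = 2.979 / 4.775 × 100 = 62.38 %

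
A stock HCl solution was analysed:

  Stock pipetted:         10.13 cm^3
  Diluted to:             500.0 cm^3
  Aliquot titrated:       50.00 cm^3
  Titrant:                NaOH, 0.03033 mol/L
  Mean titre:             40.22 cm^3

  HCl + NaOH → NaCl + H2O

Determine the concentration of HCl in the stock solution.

n(NaOH) = 0.04022 × 0.03033 = 1.220 × 10^-3 mol
n(HCl) in the aliquot = 1.220 × 10^-3 mol (1:1 ratio)
[HCl]_dilute = 1.220 × 10^-3 / 0.05000 = 0.02440 mol/L
Dilution factor = 500.0 / 10.13 = 49.36
[HCl]_stock = 0.02440 × 49.36 = 1.204 mol/L

1.204 mol/L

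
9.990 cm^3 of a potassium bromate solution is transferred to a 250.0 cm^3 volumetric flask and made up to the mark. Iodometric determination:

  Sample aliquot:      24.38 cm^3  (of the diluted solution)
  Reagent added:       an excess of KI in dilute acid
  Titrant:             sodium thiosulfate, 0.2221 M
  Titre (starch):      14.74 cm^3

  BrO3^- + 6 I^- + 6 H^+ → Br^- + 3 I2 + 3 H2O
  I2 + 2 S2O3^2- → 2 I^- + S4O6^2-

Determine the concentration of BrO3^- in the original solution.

0.5601 M

n(S2O3^2-) = 0.01474 × 0.2221 = 3.274 × 10^-3 mol
n(I2) = n(S2O3^2-)/2 = 1.637 × 10^-3 mol
From the 1:3 ratio, n(BrO3^-) in the aliquot = 1/3 × 1.637 × 10^-3 = 5.456 × 10^-4 mol
[BrO3^-]_dilute = 5.456 × 10^-4 / 0.02438 = 0.02238 mol/L
[BrO3^-]_original = 0.02238 × 250.0/9.990 = 0.5601 mol/L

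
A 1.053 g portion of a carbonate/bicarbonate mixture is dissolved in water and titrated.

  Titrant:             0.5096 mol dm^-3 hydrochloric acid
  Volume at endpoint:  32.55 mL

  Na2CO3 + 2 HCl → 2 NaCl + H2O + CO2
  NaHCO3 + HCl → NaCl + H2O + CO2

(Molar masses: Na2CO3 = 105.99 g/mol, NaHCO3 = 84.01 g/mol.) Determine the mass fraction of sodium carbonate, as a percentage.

55.25 %

n(HCl) = 0.03255 × 0.5096 = 0.01659 mol
Let x = n(Na2CO3), y = n(NaHCO3).
Titrant: 2x + 1y = 0.01659;  mass: 105.99x + 84.01y = 1.053
Solving, x = 5.490 × 10^-3 mol, y = 5.608 × 10^-3 mol
mass of Na2CO3 = 5.490 × 10^-3 × 105.99 = 0.5818 g
% Na2CO3 = 0.5818 / 1.053 × 100 = 55.25 %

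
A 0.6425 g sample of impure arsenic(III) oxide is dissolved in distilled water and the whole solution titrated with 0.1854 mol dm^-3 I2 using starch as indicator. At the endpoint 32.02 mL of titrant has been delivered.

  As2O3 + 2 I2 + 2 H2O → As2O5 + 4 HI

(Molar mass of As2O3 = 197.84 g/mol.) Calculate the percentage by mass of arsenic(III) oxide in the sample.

91.40 %

n(I2) = 0.03202 L × 0.1854 mol/L = 5.937 × 10^-3 mol
From the 1:2 ratio, n(As2O3) = 1/2 × 5.937 × 10^-3 = 2.968 × 10^-3 mol
mass of As2O3 = 2.968 × 10^-3 × 197.84 g/mol = 0.5872 g
% As2O3 = 0.5872 / 0.6425 × 100 = 91.40 %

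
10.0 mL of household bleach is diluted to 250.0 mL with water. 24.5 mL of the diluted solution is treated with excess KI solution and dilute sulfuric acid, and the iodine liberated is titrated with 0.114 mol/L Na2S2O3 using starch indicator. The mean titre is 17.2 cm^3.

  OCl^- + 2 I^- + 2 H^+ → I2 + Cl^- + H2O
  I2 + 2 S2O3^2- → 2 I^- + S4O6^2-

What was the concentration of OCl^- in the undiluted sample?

n(S2O3^2-) = 0.0172 × 0.114 = 1.96 × 10^-3 mol
n(I2) = n(S2O3^2-)/2 = 9.80 × 10^-4 mol
n(OCl^-) in the aliquot = 9.80 × 10^-4 mol (1:1 ratio)
[OCl^-]_dilute = 9.80 × 10^-4 / 0.0245 = 0.0400 mol/L
[OCl^-]_original = 0.0400 × 250.0/10.0 = 1.00 mol/L

1.00 mol/L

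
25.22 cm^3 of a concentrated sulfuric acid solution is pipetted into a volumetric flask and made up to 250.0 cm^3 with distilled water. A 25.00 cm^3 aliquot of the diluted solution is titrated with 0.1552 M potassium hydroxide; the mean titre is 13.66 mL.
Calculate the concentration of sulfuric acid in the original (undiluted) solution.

H2SO4 + 2 KOH → K2SO4 + 2 H2O
n(KOH) = 0.01366 × 0.1552 = 2.120 × 10^-3 mol
From the 1:2 ratio, n(H2SO4) in the aliquot = 1/2 × 2.120 × 10^-3 = 1.060 × 10^-3 mol
[H2SO4]_dilute = 1.060 × 10^-3 / 0.02500 = 0.04240 mol/L
Dilution factor = 250.0 / 25.22 = 9.913
[H2SO4]_stock = 0.04240 × 9.913 = 0.4203 mol/L

0.4203 M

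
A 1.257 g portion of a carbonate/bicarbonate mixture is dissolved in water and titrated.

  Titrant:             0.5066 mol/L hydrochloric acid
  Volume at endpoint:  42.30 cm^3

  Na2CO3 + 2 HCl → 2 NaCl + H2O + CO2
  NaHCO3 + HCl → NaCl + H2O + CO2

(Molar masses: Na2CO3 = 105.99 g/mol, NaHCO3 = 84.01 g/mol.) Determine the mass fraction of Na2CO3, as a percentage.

n(HCl) = 0.04230 × 0.5066 = 0.02143 mol
Let x = n(Na2CO3), y = n(NaHCO3).
Titrant: 2x + 1y = 0.02143;  mass: 105.99x + 84.01y = 1.257
Solving, x = 8.758 × 10^-3 mol, y = 3.913 × 10^-3 mol
mass of Na2CO3 = 8.758 × 10^-3 × 105.99 = 0.9283 g
% Na2CO3 = 0.9283 / 1.257 × 100 = 73.85 %

73.85 %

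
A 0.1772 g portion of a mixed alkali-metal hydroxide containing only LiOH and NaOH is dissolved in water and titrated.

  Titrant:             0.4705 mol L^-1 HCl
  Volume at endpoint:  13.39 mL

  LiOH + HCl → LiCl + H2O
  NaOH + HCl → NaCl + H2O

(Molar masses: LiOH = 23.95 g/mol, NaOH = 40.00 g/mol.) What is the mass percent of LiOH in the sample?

n(HCl) = 0.01339 × 0.4705 = 6.300 × 10^-3 mol
Let x = n(LiOH), y = n(NaOH).
Titrant: 1x + 1y = 6.300 × 10^-3;  mass: 23.95x + 40.00y = 0.1772
Solving, x = 4.660 × 10^-3 mol, y = 1.640 × 10^-3 mol
mass of LiOH = 4.660 × 10^-3 × 23.95 = 0.1116 g
% LiOH = 0.1116 / 0.1772 × 100 = 62.99 %

62.99 %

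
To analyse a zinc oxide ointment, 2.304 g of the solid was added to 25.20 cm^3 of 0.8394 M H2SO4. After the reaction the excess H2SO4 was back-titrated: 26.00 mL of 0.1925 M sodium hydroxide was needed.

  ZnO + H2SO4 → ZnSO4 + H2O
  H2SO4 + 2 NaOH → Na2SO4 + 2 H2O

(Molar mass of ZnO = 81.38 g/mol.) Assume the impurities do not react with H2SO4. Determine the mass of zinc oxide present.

1.518 g

n(H2SO4) added = 0.02520 × 0.8394 = 0.02115 mol
n(NaOH) used in back-titration = 0.02600 × 0.1925 = 5.005 × 10^-3 mol
From the 1:2 ratio, n(H2SO4) left over = 1/2 × 5.005 × 10^-3 = 2.502 × 10^-3 mol
n(H2SO4) consumed by analyte = 0.02115 − 2.502 × 10^-3 = 0.01865 mol
n(ZnO) = 0.01865 mol (1:1 ratio)
mass of ZnO = 0.01865 × 81.38 = 1.518 g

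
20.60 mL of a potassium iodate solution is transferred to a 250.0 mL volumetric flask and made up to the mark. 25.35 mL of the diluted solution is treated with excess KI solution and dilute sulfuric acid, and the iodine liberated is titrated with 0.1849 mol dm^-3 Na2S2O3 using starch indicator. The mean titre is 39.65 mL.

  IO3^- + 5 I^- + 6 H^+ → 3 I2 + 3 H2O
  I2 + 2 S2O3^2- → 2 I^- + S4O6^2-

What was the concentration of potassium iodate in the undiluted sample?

0.5850 mol/L

n(S2O3^2-) = 0.03965 × 0.1849 = 7.331 × 10^-3 mol
n(I2) = n(S2O3^2-)/2 = 3.666 × 10^-3 mol
From the 1:3 ratio, n(IO3^-) in the aliquot = 1/3 × 3.666 × 10^-3 = 1.222 × 10^-3 mol
[IO3^-]_dilute = 1.222 × 10^-3 / 0.02535 = 0.04820 mol/L
[IO3^-]_original = 0.04820 × 250.0/20.60 = 0.5850 mol/L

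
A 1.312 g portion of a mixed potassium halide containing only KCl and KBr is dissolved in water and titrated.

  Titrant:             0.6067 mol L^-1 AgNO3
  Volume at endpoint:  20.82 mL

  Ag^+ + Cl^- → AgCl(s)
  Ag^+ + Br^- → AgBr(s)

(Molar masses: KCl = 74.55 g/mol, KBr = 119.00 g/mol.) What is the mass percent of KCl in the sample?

n(AgNO3) = 0.02082 × 0.6067 = 0.01263 mol
Let x = n(KCl), y = n(KBr).
Titrant: 1x + 1y = 0.01263;  mass: 74.55x + 119.00y = 1.312
Solving, x = 4.300 × 10^-3 mol, y = 8.331 × 10^-3 mol
mass of KCl = 4.300 × 10^-3 × 74.55 = 0.3206 g
% KCl = 0.3206 / 1.312 × 100 = 24.43 %

24.43 %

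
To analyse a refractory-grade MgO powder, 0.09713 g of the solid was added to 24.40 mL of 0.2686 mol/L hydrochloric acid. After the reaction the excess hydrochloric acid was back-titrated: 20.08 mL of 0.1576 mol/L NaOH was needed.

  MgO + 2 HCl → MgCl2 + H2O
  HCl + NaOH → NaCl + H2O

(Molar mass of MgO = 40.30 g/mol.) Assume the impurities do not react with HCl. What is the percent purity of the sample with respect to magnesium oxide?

70.31 %

n(HCl) added = 0.02440 × 0.2686 = 6.554 × 10^-3 mol
n(NaOH) used in back-titration = 0.02008 × 0.1576 = 3.165 × 10^-3 mol
n(HCl) left over = 3.165 × 10^-3 mol (1:1 ratio)
n(HCl) consumed by analyte = 6.554 × 10^-3 − 3.165 × 10^-3 = 3.389 × 10^-3 mol
From the 1:2 ratio, n(MgO) = 1/2 × 3.389 × 10^-3 = 1.695 × 10^-3 mol
mass of MgO = 1.695 × 10^-3 × 40.30 = 0.06829 g
% MgO = 0.06829 / 0.09713 × 100 = 70.31 %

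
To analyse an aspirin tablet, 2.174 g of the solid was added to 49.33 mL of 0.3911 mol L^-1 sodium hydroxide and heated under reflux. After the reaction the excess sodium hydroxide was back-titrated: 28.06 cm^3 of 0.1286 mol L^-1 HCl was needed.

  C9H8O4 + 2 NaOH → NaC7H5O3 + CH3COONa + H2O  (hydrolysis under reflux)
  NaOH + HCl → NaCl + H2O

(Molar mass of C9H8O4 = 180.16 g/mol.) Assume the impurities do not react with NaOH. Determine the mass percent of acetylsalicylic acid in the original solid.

64.99 %

n(NaOH) added = 0.04933 × 0.3911 = 0.01929 mol
n(HCl) used in back-titration = 0.02806 × 0.1286 = 3.609 × 10^-3 mol
n(NaOH) left over = 3.609 × 10^-3 mol (1:1 ratio)
n(NaOH) consumed by analyte = 0.01929 − 3.609 × 10^-3 = 0.01568 mol
From the 1:2 ratio, n(C9H8O4) = 1/2 × 0.01568 = 7.842 × 10^-3 mol
mass of C9H8O4 = 7.842 × 10^-3 × 180.16 = 1.413 g
% C9H8O4 = 1.413 / 2.174 × 100 = 64.99 %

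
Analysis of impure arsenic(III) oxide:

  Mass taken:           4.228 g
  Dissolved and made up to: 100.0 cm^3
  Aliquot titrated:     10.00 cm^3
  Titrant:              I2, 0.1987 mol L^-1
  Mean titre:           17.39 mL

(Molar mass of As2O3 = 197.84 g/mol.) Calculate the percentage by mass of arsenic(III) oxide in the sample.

80.84 %

As2O3 + 2 I2 + 2 H2O → As2O5 + 4 HI
n(I2) per titration = 0.01739 × 0.1987 = 3.455 × 10^-3 mol
From the 1:2 ratio, n(As2O3) in each aliquot = 1/2 × 3.455 × 10^-3 = 1.728 × 10^-3 mol
n(As2O3) in the whole flask = 1.728 × 10^-3 × 100.0/10.00 = 0.01728 mol
mass of As2O3 = 0.01728 × 197.84 = 3.418 g
% As2O3 = 3.418 / 4.228 × 100 = 80.84 %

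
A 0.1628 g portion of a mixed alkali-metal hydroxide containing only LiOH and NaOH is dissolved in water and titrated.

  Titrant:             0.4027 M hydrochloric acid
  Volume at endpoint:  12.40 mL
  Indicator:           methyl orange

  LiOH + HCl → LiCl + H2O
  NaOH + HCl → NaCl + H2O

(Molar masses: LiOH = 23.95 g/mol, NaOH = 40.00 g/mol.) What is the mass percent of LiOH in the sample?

33.86 %

n(HCl) = 0.01240 × 0.4027 = 4.993 × 10^-3 mol
Let x = n(LiOH), y = n(NaOH).
Titrant: 1x + 1y = 4.993 × 10^-3;  mass: 23.95x + 40.00y = 0.1628
Solving, x = 2.302 × 10^-3 mol, y = 2.692 × 10^-3 mol
mass of LiOH = 2.302 × 10^-3 × 23.95 = 0.05512 g
% LiOH = 0.05512 / 0.1628 × 100 = 33.86 %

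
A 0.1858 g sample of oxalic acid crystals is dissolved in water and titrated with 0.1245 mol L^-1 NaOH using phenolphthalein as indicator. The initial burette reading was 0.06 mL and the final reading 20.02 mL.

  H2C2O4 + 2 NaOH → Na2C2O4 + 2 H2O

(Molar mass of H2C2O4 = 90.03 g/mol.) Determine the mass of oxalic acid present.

n(NaOH) = 0.01996 L × 0.1245 mol/L = 2.485 × 10^-3 mol
From the 1:2 ratio, n(H2C2O4) = 1/2 × 2.485 × 10^-3 = 1.243 × 10^-3 mol
mass of H2C2O4 = 1.243 × 10^-3 × 90.03 g/mol = 0.1119 g

0.1119 g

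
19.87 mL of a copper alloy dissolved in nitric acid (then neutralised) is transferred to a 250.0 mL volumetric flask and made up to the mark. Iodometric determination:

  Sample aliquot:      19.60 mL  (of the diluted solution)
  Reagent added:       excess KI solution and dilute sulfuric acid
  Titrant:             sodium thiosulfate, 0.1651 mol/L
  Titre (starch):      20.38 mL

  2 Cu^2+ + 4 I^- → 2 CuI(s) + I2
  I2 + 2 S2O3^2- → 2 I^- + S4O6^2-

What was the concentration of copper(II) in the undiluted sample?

2.160 mol/L

n(S2O3^2-) = 0.02038 × 0.1651 = 3.365 × 10^-3 mol
n(I2) = n(S2O3^2-)/2 = 1.682 × 10^-3 mol
From the 2:1 ratio, n(Cu2+) in the aliquot = 2/1 × 1.682 × 10^-3 = 3.365 × 10^-3 mol
[Cu2+]_dilute = 3.365 × 10^-3 / 0.01960 = 0.1717 mol/L
[Cu2+]_original = 0.1717 × 250.0/19.87 = 2.160 mol/L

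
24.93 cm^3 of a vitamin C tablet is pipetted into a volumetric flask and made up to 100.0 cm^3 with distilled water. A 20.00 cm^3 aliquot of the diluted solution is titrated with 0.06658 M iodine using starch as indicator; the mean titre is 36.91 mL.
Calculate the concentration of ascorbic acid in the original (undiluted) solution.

0.4929 M

C6H8O6 + I2 → C6H6O6 + 2 HI
n(I2) = 0.03691 × 0.06658 = 2.457 × 10^-3 mol
n(C6H8O6) in the aliquot = 2.457 × 10^-3 mol (1:1 ratio)
[C6H8O6]_dilute = 2.457 × 10^-3 / 0.02000 = 0.1229 mol/L
Dilution factor = 100.0 / 24.93 = 4.011
[C6H8O6]_stock = 0.1229 × 4.011 = 0.4929 mol/L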